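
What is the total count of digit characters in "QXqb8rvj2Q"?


Input string: 'QXqb8rvj2Q'
Operation: count digit characters (0-9)
Scan: 'Q', 'X', 'q', 'b', '8'(digit), 'r', 'v', 'j', '2'(digit), 'Q'
Digits found: 2
Result: 2


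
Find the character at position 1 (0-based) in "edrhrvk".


Input string: 'edrhrvk'
Operation: get character at index 1
Index mapping: s[0]='e', s[1]='d'
Result: 'd'


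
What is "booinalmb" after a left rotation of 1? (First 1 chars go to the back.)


Input: 'booinalmb', shift = 1
Operation: split at index 1 and swap parts
Front part s[0:1] = 'b'
Back part s[1:] = 'ooinalmb'
Rotated = back + front = 'ooinalmb' + 'b'
Result: ooinalmbb


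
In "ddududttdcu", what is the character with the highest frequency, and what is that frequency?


Input: 'ddududttdcu'
Operation: tally each character
Counts: 'c':1, 'd':5, 't':2, 'u':3
Maximum: 'd' appears 5 times


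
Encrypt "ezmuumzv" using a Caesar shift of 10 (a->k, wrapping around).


Input: 'ezmuumzv', shift = 10
Operation: for each letter, (position + 10) mod 26
Mapping: 'e'(4+10=14)->'o', 'z'(25+10=35, 35 mod 26=9)->'j', 'm'(12+10=22)->'w', 'u'(20+10=30, 30 mod 26=4)->'e', 'u'(20+10=30, 30 mod 26=4)->'e', 'm'(12+10=22)->'w', 'z'(25+10=35, 35 mod 26=9)->'j', 'v'(21+10=31, 31 mod 26=5)->'f'
Result: ojweewjf


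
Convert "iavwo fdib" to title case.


Input string: 'iavwo fdib'
Operation: capitalize first letter of each word
Word transformations: 'iavwo'->'Iavwo', 'fdib'->'Fdib'
Result: Iavwo Fdib


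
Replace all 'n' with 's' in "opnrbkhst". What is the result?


Input string: 'opnrbkhst'
Operation: replace 'n' with 's'
Positions of 'n': 2
After replacement: opsrbkhst


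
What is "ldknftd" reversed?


Input string: 'ldknftd'
Operation: reverse character order
Original order: 'l' -> 'd' -> 'k' -> 'n' -> 'f' -> 't' -> 'd'
Reversed order: 'd' -> 't' -> 'f' -> 'n' -> 'k' -> 'd' -> 'l'
Result: dtfnkdl


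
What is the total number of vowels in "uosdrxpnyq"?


Input string: 'uosdrxpnyq'
Operation: count vowels (a, e, i, o, u)
Scan: s[0]='u' (vowel), s[1]='o' (vowel), s[2]='s', s[3]='d', s[4]='r', s[5]='x', s[6]='p', s[7]='n', s[8]='y', s[9]='q'
Vowels found: 2
Result: 2


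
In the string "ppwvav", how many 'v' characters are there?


Input string: 'ppwvav'
Target character: 'v'
Scan each position: s[3]='v', s[5]='v'
Matches found at indices: 3, 5
Total: 2


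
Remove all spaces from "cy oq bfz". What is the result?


Input string: 'cy oq bfz'
Operation: remove all spaces
Words: 'cy', 'oq', 'bfz'
Join without spaces: cyoqbfz


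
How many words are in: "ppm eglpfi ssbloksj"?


Input string: 'ppm eglpfi ssbloksj'
Operation: split by spaces
Words found: 'ppm', 'eglpfi', 'ssbloksj'
Word count: 3


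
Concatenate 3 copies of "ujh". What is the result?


Input string: 'ujh'
Operation: repeat 3 times
Concatenation: 'ujh' + 'ujh' + 'ujh'
Result: ujhujhujh


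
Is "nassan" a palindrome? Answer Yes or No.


Input string: 'nassan'
Reversed: 'nassan'
Compare pairs: s[0]='n' vs s[5]='n' (match), s[1]='a' vs s[4]='a' (match), s[2]='s' vs s[3]='s' (match)
Palindrome: Yes


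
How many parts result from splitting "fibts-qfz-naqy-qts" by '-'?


Input string: 'fibts-qfz-naqy-qts'
Delimiter: '-'
Split result: 'fibts', 'qfz', 'naqy', 'qts'
Number of parts: 4


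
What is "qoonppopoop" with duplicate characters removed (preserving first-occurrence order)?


Input: 'qoonppopoop'
Operation: keep first occurrence of each character
Scan: s[0]='q' new -> keep; s[1]='o' new -> keep; s[2]='o' seen -> skip; s[3]='n' new -> keep; s[4]='p' new -> keep; s[5]='p' seen -> skip; s[6]='o' seen -> skip; s[7]='p' seen -> skip; s[8]='o' seen -> skip; s[9]='o' seen -> skip; s[10]='p' seen -> skip
Result: qonp


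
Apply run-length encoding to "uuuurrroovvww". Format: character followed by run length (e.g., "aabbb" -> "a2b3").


Input: 'uuuurrroovvww'
Operation: identify consecutive runs
Runs: 'uuuu' -> u4, 'rrr' -> r3, 'oo' -> o2, 'vv' -> v2, 'ww' -> w2
Encoded: u4r3o2v2w2


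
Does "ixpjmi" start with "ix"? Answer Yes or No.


Input string: 'ixpjmi'
Prefix to check: 'ix'
First 2 characters of input: 'ix'
Match: True
Result: Yes


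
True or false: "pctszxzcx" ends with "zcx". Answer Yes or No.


Input string: 'pctszxzcx'
Suffix to check: 'zcx'
Last 3 characters of input: 'zcx'
Match: True
Result: Yes


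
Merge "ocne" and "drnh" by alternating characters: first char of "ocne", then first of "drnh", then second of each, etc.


String 1: 'ocne'
String 2: 'drnh'
Operation: alternate characters
Pairs: 'o'+'d', 'c'+'r', 'n'+'n', 'e'+'h'
Result: odcrnneh


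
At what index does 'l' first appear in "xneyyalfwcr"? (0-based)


Input string: 'xneyyalfwcr'
Target: 'l'
Scanning left to right: s[0]='x', s[1]='n', s[2]='e', s[3]='y', s[4]='y', s[5]='a', s[6]='l'
First match at index: 6


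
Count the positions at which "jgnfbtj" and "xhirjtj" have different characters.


String 1: 'jgnfbtj'
String 2: 'xhirjtj'
Compare each position: pos 0: 'j'!='x', pos 1: 'g'!='h', pos 2: 'n'!='i', pos 3: 'f'!='r', pos 4: 'b'!='j', pos 5: 't'=='t', pos 6: 'j'=='j'
Differing positions: 5
Hamming distance: 5


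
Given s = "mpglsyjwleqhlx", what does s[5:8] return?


Input string: 'mpglsyjwleqhlx'
Operation: slice [5:8]
Extract characters: s[5]='y', s[6]='j', s[7]='w'
Result: yjw


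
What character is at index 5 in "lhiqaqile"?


Input string: 'lhiqaqile'
Operation: get character at index 5
Index mapping: s[0]='l', s[1]='h', s[2]='i', s[3]='q', s[4]='a', s[5]='q'
Result: 'q'


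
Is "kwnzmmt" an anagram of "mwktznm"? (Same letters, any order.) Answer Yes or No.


String 1: 'mwktznm' -> sorted: 'kmmntwz'
String 2: 'kwnzmmt' -> sorted: 'kmmntwz'
Compare sorted forms: 'kmmntwz' == 'kmmntwz'
Anagram: Yes


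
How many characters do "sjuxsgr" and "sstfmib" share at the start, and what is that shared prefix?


String 1: 'sjuxsgr'
String 2: 'sstfmib'
Compare position by position:
pos 0: 's' vs 's' match
pos 1: 'j' vs 's' differ -> stop
Longest common prefix: "s" (length 1)


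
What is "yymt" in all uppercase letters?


Input string: 'yymt'
Operation: convert each letter to uppercase
Mapping: 'y'->'Y', 'y'->'Y', 'm'->'M', 't'->'T'
Result: YYMT


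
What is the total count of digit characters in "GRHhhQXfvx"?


Input string: 'GRHhhQXfvx'
Operation: count digit characters (0-9)
Scan: 'G', 'R', 'H', 'h', 'h', 'Q', 'X', 'f', 'v', 'x'
Digits found: 0
Result: 0


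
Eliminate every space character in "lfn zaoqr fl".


Input string: 'lfn zaoqr fl'
Operation: remove all spaces
Words: 'lfn', 'zaoqr', 'fl'
Join without spaces: lfnzaoqrfl


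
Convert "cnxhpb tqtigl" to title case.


Input string: 'cnxhpb tqtigl'
Operation: capitalize first letter of each word
Word transformations: 'cnxhpb'->'Cnxhpb', 'tqtigl'->'Tqtigl'
Result: Cnxhpb Tqtigl


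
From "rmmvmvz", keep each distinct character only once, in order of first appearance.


Input: 'rmmvmvz'
Operation: keep first occurrence of each character
Scan: s[0]='r' new -> keep; s[1]='m' new -> keep; s[2]='m' seen -> skip; s[3]='v' new -> keep; s[4]='m' seen -> skip; s[5]='v' seen -> skip; s[6]='z' new -> keep
Result: rmvz


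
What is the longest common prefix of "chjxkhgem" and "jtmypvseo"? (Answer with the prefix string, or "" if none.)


String 1: 'chjxkhgem'
String 2: 'jtmypvseo'
Compare position by position:
pos 0: 'c' vs 'j' differ -> stop
Longest common prefix: "" (length 0)


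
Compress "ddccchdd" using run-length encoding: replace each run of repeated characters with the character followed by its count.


Input: 'ddccchdd'
Operation: identify consecutive runs
Runs: 'dd' -> d2, 'ccc' -> c3, 'h' -> h1, 'dd' -> d2
Encoded: d2c3h1d2


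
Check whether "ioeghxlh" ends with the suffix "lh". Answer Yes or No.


Input string: 'ioeghxlh'
Suffix to check: 'lh'
Last 2 characters of input: 'lh'
Match: True
Result: Yes


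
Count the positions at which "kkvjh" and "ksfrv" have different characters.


String 1: 'kkvjh'
String 2: 'ksfrv'
Compare each position: pos 0: 'k'=='k', pos 1: 'k'!='s', pos 2: 'v'!='f', pos 3: 'j'!='r', pos 4: 'h'!='v'
Differing positions: 4
Hamming distance: 4


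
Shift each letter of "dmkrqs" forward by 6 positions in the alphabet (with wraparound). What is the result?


Input: 'dmkrqs', shift = 6
Operation: for each letter, (position + 6) mod 26
Mapping: 'd'(3+6=9)->'j', 'm'(12+6=18)->'s', 'k'(10+6=16)->'q', 'r'(17+6=23)->'x', 'q'(16+6=22)->'w', 's'(18+6=24)->'y'
Result: jsqxwy


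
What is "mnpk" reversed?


Input string: 'mnpk'
Operation: reverse character order
Original order: 'm' -> 'n' -> 'p' -> 'k'
Reversed order: 'k' -> 'p' -> 'n' -> 'm'
Result: kpnm


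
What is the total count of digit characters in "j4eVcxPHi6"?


Input string: 'j4eVcxPHi6'
Operation: count digit characters (0-9)
Scan: 'j', '4'(digit), 'e', 'V', 'c', 'x', 'P', 'H', 'i', '6'(digit)
Digits found: 2
Result: 2


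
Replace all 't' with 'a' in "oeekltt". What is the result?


Input string: 'oeekltt'
Operation: replace 't' with 'a'
Positions of 't': 5, 6
After replacement: oeeklaa


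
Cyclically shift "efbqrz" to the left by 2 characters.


Input: 'efbqrz', shift = 2
Operation: split at index 2 and swap parts
Front part s[0:2] = 'ef'
Back part s[2:] = 'bqrz'
Rotated = back + front = 'bqrz' + 'ef'
Result: bqrzef


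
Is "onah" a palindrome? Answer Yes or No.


Input string: 'onah'
Reversed: 'hano'
Compare pairs: s[0]='o' vs s[3]='h' (mismatch), s[1]='n' vs s[2]='a' (mismatch)
Palindrome: No


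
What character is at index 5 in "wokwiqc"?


Input string: 'wokwiqc'
Operation: get character at index 5
Index mapping: s[0]='w', s[1]='o', s[2]='k', s[3]='w', s[4]='i', s[5]='q'
Result: 'q'


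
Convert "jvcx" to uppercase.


Input string: 'jvcx'
Operation: convert each letter to uppercase
Mapping: 'j'->'J', 'v'->'V', 'c'->'C', 'x'->'X'
Result: JVCX


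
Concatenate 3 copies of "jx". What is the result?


Input string: 'jx'
Operation: repeat 3 times
Concatenation: 'jx' + 'jx' + 'jx'
Result: jxjxjx


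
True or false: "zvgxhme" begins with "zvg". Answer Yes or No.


Input string: 'zvgxhme'
Prefix to check: 'zvg'
First 3 characters of input: 'zvg'
Match: True
Result: Yes


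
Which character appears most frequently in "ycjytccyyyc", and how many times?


Input: 'ycjytccyyyc'
Operation: tally each character
Counts: 'c':4, 'j':1, 't':1, 'y':5
Maximum: 'y' appears 5 times


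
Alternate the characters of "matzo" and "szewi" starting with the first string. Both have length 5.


String 1: 'matzo'
String 2: 'szewi'
Operation: alternate characters
Pairs: 'm'+'s', 'a'+'z', 't'+'e', 'z'+'w', 'o'+'i'
Result: msaztezwoi


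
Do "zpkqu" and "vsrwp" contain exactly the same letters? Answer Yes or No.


String 1: 'zpkqu' -> sorted: 'kpquz'
String 2: 'vsrwp' -> sorted: 'prsvw'
Compare sorted forms: 'kpquz' != 'prsvw'
Anagram: No


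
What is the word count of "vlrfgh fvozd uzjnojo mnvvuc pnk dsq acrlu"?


Input string: 'vlrfgh fvozd uzjnojo mnvvuc pnk dsq acrlu'
Operation: split by spaces
Words found: 'vlrfgh', 'fvozd', 'uzjnojo', 'mnvvuc', 'pnk', 'dsq', 'acrlu'
Word count: 7


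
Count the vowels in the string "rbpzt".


Input string: 'rbpzt'
Operation: count vowels (a, e, i, o, u)
Scan: s[0]='r', s[1]='b', s[2]='p', s[3]='z', s[4]='t'
Vowels found: 0
Result: 0


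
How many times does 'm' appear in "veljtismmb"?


Input string: 'veljtismmb'
Target character: 'm'
Scan each position: s[7]='m', s[8]='m'
Matches found at indices: 7, 8
Total: 2


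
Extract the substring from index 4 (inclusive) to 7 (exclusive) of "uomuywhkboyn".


Input string: 'uomuywhkboyn'
Operation: slice [4:7]
Extract characters: s[4]='y', s[5]='w', s[6]='h'
Result: ywh


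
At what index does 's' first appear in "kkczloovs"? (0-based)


Input string: 'kkczloovs'
Target: 's'
Scanning left to right: s[0]='k', s[1]='k', s[2]='c', s[3]='z', s[4]='l', s[5]='o', s[6]='o', s[7]='v', s[8]='s'
First match at index: 8


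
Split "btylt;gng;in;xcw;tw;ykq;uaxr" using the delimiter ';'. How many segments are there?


Input string: 'btylt;gng;in;xcw;tw;ykq;uaxr'
Delimiter: ';'
Split result: 'btylt', 'gng', 'in', 'xcw', 'tw', 'ykq', 'uaxr'
Number of parts: 7


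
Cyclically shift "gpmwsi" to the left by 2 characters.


Input: 'gpmwsi', shift = 2
Operation: split at index 2 and swap parts
Front part s[0:2] = 'gp'
Back part s[2:] = 'mwsi'
Rotated = back + front = 'mwsi' + 'gp'
Result: mwsigp


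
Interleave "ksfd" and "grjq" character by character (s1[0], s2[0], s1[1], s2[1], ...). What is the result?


String 1: 'ksfd'
String 2: 'grjq'
Operation: alternate characters
Pairs: 'k'+'g', 's'+'r', 'f'+'j', 'd'+'q'
Result: kgsrfjdq


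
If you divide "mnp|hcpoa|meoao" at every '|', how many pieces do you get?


Input string: 'mnp|hcpoa|meoao'
Delimiter: '|'
Split result: 'mnp', 'hcpoa', 'meoao'
Number of parts: 3


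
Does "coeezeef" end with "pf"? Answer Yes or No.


Input string: 'coeezeef'
Suffix to check: 'pf'
Last 2 characters of input: 'ef'
Match: False
Result: No


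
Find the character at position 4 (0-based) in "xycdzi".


Input string: 'xycdzi'
Operation: get character at index 4
Index mapping: s[0]='x', s[1]='y', s[2]='c', s[3]='d', s[4]='z'
Result: 'z'


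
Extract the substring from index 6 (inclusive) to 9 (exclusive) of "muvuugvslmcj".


Input string: 'muvuugvslmcj'
Operation: slice [6:9]
Extract characters: s[6]='v', s[7]='s', s[8]='l'
Result: vsl


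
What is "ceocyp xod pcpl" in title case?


Input string: 'ceocyp xod pcpl'
Operation: capitalize first letter of each word
Word transformations: 'ceocyp'->'Ceocyp', 'xod'->'Xod', 'pcpl'->'Pcpl'
Result: Ceocyp Xod Pcpl


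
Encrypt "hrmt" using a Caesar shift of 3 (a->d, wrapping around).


Input: 'hrmt', shift = 3
Operation: for each letter, (position + 3) mod 26
Mapping: 'h'(7+3=10)->'k', 'r'(17+3=20)->'u', 'm'(12+3=15)->'p', 't'(19+3=22)->'w'
Result: kupw


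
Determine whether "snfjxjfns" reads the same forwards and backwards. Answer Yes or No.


Input string: 'snfjxjfns'
Reversed: 'snfjxjfns'
Compare pairs: s[0]='s' vs s[8]='s' (match), s[1]='n' vs s[7]='n' (match), s[2]='f' vs s[6]='f' (match), s[3]='j' vs s[5]='j' (match)
Palindrome: Yes


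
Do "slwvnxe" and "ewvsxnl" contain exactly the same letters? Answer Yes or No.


String 1: 'slwvnxe' -> sorted: 'elnsvwx'
String 2: 'ewvsxnl' -> sorted: 'elnsvwx'
Compare sorted forms: 'elnsvwx' == 'elnsvwx'
Anagram: Yes


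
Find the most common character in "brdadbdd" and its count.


Input: 'brdadbdd'
Operation: tally each character
Counts: 'a':1, 'b':2, 'd':4, 'r':1
Maximum: 'd' appears 4 times


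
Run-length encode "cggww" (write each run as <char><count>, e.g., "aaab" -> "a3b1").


Input: 'cggww'
Operation: identify consecutive runs
Runs: 'c' -> c1, 'gg' -> g2, 'ww' -> w2
Encoded: c1g2w2


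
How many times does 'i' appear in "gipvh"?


Input string: 'gipvh'
Target character: 'i'
Scan each position: s[1]='i'
Matches found at indices: 1
Total: 1


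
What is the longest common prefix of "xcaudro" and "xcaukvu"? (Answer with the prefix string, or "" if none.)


String 1: 'xcaudro'
String 2: 'xcaukvu'
Compare position by position:
pos 0: 'x' vs 'x' match
pos 1: 'c' vs 'c' match
pos 2: 'a' vs 'a' match
pos 3: 'u' vs 'u' match
pos 4: 'd' vs 'k' differ -> stop
Longest common prefix: "xcau" (length 4)


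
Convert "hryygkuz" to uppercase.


Input string: 'hryygkuz'
Operation: convert each letter to uppercase
Mapping: 'h'->'H', 'r'->'R', 'y'->'Y', 'y'->'Y', 'g'->'G', 'k'->'K', 'u'->'U', 'z'->'Z'
Result: HRYYGKUZ


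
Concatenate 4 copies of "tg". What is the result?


Input string: 'tg'
Operation: repeat 4 times
Concatenation: 'tg' + 'tg' + 'tg' + 'tg'
Result: tgtgtgtg


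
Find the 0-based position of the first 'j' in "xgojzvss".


Input string: 'xgojzvss'
Target: 'j'
Scanning left to right: s[0]='x', s[1]='g', s[2]='o', s[3]='j'
First match at index: 3


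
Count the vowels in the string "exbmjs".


Input string: 'exbmjs'
Operation: count vowels (a, e, i, o, u)
Scan: s[0]='e' (vowel), s[1]='x', s[2]='b', s[3]='m', s[4]='j', s[5]='s'
Vowels found: 1
Result: 1


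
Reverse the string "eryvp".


Input string: 'eryvp'
Operation: reverse character order
Original order: 'e' -> 'r' -> 'y' -> 'v' -> 'p'
Reversed order: 'p' -> 'v' -> 'y' -> 'r' -> 'e'
Result: pvyre


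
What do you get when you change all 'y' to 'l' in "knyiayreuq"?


Input string: 'knyiayreuq'
Operation: replace 'y' with 'l'
Positions of 'y': 2, 5
After replacement: knlialreuq


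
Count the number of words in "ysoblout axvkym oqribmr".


Input string: 'ysoblout axvkym oqribmr'
Operation: split by spaces
Words found: 'ysoblout', 'axvkym', 'oqribmr'
Word count: 3


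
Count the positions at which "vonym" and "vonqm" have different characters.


String 1: 'vonym'
String 2: 'vonqm'
Compare each position: pos 0: 'v'=='v', pos 1: 'o'=='o', pos 2: 'n'=='n', pos 3: 'y'!='q', pos 4: 'm'=='m'
Differing positions: 1
Hamming distance: 1


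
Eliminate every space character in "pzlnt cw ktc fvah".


Input string: 'pzlnt cw ktc fvah'
Operation: remove all spaces
Words: 'pzlnt', 'cw', 'ktc', 'fvah'
Join without spaces: pzlntcwktcfvah


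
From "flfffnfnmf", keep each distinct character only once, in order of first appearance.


Input: 'flfffnfnmf'
Operation: keep first occurrence of each character
Scan: s[0]='f' new -> keep; s[1]='l' new -> keep; s[2]='f' seen -> skip; s[3]='f' seen -> skip; s[4]='f' seen -> skip; s[5]='n' new -> keep; s[6]='f' seen -> skip; s[7]='n' seen -> skip; s[8]='m' new -> keep; s[9]='f' seen -> skip
Result: flnm


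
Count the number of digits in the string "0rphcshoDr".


Input string: '0rphcshoDr'
Operation: count digit characters (0-9)
Scan: '0'(digit), 'r', 'p', 'h', 'c', 's', 'h', 'o', 'D', 'r'
Digits found: 1
Result: 1


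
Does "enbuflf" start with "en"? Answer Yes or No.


Input string: 'enbuflf'
Prefix to check: 'en'
First 2 characters of input: 'en'
Match: True
Result: Yes


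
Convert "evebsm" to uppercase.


Input string: 'evebsm'
Operation: convert each letter to uppercase
Mapping: 'e'->'E', 'v'->'V', 'e'->'E', 'b'->'B', 's'->'S', 'm'->'M'
Result: EVEBSM


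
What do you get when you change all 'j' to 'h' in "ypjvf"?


Input string: 'ypjvf'
Operation: replace 'j' with 'h'
Positions of 'j': 2
After replacement: yphvf


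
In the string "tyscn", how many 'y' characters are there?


Input string: 'tyscn'
Target character: 'y'
Scan each position: s[1]='y'
Matches found at indices: 1
Total: 1


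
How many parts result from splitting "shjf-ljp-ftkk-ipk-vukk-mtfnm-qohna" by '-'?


Input string: 'shjf-ljp-ftkk-ipk-vukk-mtfnm-qohna'
Delimiter: '-'
Split result: 'shjf', 'ljp', 'ftkk', 'ipk', 'vukk', 'mtfnm', 'qohna'
Number of parts: 7


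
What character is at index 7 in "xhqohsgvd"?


Input string: 'xhqohsgvd'
Operation: get character at index 7
Index mapping: s[0]='x', s[1]='h', s[2]='q', s[3]='o', s[4]='h', s[5]='s', s[6]='g', s[7]='v'
Result: 'v'


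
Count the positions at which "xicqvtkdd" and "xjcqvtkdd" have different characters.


String 1: 'xicqvtkdd'
String 2: 'xjcqvtkdd'
Compare each position: pos 0: 'x'=='x', pos 1: 'i'!='j', pos 2: 'c'=='c', pos 3: 'q'=='q', pos 4: 'v'=='v', pos 5: 't'=='t', pos 6: 'k'=='k', pos 7: 'd'=='d', pos 8: 'd'=='d'
Differing positions: 1
Hamming distance: 1


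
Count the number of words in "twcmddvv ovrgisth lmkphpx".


Input string: 'twcmddvv ovrgisth lmkphpx'
Operation: split by spaces
Words found: 'twcmddvv', 'ovrgisth', 'lmkphpx'
Word count: 3


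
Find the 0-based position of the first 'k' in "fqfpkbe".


Input string: 'fqfpkbe'
Target: 'k'
Scanning left to right: s[0]='f', s[1]='q', s[2]='f', s[3]='p', s[4]='k'
First match at index: 4


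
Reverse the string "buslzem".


Input string: 'buslzem'
Operation: reverse character order
Original order: 'b' -> 'u' -> 's' -> 'l' -> 'z' -> 'e' -> 'm'
Reversed order: 'm' -> 'e' -> 'z' -> 'l' -> 's' -> 'u' -> 'b'
Result: mezlsub


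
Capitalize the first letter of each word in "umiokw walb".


Input string: 'umiokw walb'
Operation: capitalize first letter of each word
Word transformations: 'umiokw'->'Umiokw', 'walb'->'Walb'
Result: Umiokw Walb


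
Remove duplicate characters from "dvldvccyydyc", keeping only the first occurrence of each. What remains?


Input: 'dvldvccyydyc'
Operation: keep first occurrence of each character
Scan: s[0]='d' new -> keep; s[1]='v' new -> keep; s[2]='l' new -> keep; s[3]='d' seen -> skip; s[4]='v' seen -> skip; s[5]='c' new -> keep; s[6]='c' seen -> skip; s[7]='y' new -> keep; s[8]='y' seen -> skip; s[9]='d' seen -> skip; s[10]='y' seen -> skip; s[11]='c' seen -> skip
Result: dvlcy


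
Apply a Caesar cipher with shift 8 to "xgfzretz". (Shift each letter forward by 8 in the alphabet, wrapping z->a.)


Input: 'xgfzretz', shift = 8
Operation: for each letter, (position + 8) mod 26
Mapping: 'x'(23+8=31, 31 mod 26=5)->'f', 'g'(6+8=14)->'o', 'f'(5+8=13)->'n', 'z'(25+8=33, 33 mod 26=7)->'h', 'r'(17+8=25)->'z', 'e'(4+8=12)->'m', 't'(19+8=27, 27 mod 26=1)->'b', 'z'(25+8=33, 33 mod 26=7)->'h'
Result: fonhzmbh


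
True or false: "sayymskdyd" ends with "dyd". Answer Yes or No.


Input string: 'sayymskdyd'
Suffix to check: 'dyd'
Last 3 characters of input: 'dyd'
Match: True
Result: Yes


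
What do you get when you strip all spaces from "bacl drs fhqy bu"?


Input string: 'bacl drs fhqy bu'
Operation: remove all spaces
Words: 'bacl', 'drs', 'fhqy', 'bu'
Join without spaces: bacldrsfhqybu


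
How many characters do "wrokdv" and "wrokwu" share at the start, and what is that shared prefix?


String 1: 'wrokdv'
String 2: 'wrokwu'
Compare position by position:
pos 0: 'w' vs 'w' match
pos 1: 'r' vs 'r' match
pos 2: 'o' vs 'o' match
pos 3: 'k' vs 'k' match
pos 4: 'd' vs 'w' differ -> stop
Longest common prefix: "wrok" (length 4)


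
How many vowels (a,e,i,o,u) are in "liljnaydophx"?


Input string: 'liljnaydophx'
Operation: count vowels (a, e, i, o, u)
Scan: s[0]='l', s[1]='i' (vowel), s[2]='l', s[3]='j', s[4]='n', s[5]='a' (vowel), s[6]='y', s[7]='d', s[8]='o' (vowel), s[9]='p', s[10]='h', s[11]='x'
Vowels found: 3
Result: 3


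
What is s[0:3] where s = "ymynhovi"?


Input string: 'ymynhovi'
Operation: slice [0:3]
Extract characters: s[0]='y', s[1]='m', s[2]='y'
Result: ymy


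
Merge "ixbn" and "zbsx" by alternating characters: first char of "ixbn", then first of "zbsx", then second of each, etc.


String 1: 'ixbn'
String 2: 'zbsx'
Operation: alternate characters
Pairs: 'i'+'z', 'x'+'b', 'b'+'s', 'n'+'x'
Result: izxbbsnx


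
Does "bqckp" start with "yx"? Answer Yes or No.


Input string: 'bqckp'
Prefix to check: 'yx'
First 2 characters of input: 'bq'
Match: False
Result: No


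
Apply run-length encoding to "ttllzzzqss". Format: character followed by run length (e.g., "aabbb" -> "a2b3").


Input: 'ttllzzzqss'
Operation: identify consecutive runs
Runs: 'tt' -> t2, 'll' -> l2, 'zzz' -> z3, 'q' -> q1, 'ss' -> s2
Encoded: t2l2z3q1s2


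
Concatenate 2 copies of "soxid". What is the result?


Input string: 'soxid'
Operation: repeat 2 times
Concatenation: 'soxid' + 'soxid'
Result: soxidsoxid


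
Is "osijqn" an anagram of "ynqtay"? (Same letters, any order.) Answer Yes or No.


String 1: 'ynqtay' -> sorted: 'anqtyy'
String 2: 'osijqn' -> sorted: 'ijnoqs'
Compare sorted forms: 'anqtyy' != 'ijnoqs'
Anagram: No


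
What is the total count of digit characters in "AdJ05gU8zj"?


Input string: 'AdJ05gU8zj'
Operation: count digit characters (0-9)
Scan: 'A', 'd', 'J', '0'(digit), '5'(digit), 'g', 'U', '8'(digit), 'z', 'j'
Digits found: 3
Result: 3


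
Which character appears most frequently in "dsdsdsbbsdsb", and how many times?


Input: 'dsdsdsbbsdsb'
Operation: tally each character
Counts: 'b':3, 'd':4, 's':5
Maximum: 's' appears 5 times


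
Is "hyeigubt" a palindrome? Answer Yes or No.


Input string: 'hyeigubt'
Reversed: 'tbugieyh'
Compare pairs: s[0]='h' vs s[7]='t' (mismatch), s[1]='y' vs s[6]='b' (mismatch), s[2]='e' vs s[5]='u' (mismatch), s[3]='i' vs s[4]='g' (mismatch)
Palindrome: No


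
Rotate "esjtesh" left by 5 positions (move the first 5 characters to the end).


Input: 'esjtesh', shift = 5
Operation: split at index 5 and swap parts
Front part s[0:5] = 'esjte'
Back part s[5:] = 'sh'
Rotated = back + front = 'sh' + 'esjte'
Result: shesjte


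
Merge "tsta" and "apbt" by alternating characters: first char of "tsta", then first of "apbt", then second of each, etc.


String 1: 'tsta'
String 2: 'apbt'
Operation: alternate characters
Pairs: 't'+'a', 's'+'p', 't'+'b', 'a'+'t'
Result: tasptbat


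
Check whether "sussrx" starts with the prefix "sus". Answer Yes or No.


Input string: 'sussrx'
Prefix to check: 'sus'
First 3 characters of input: 'sus'
Match: True
Result: Yes


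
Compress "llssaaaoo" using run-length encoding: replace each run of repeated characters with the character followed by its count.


Input: 'llssaaaoo'
Operation: identify consecutive runs
Runs: 'll' -> l2, 'ss' -> s2, 'aaa' -> a3, 'oo' -> o2
Encoded: l2s2a3o2


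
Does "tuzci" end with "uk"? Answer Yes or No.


Input string: 'tuzci'
Suffix to check: 'uk'
Last 2 characters of input: 'ci'
Match: False
Result: No


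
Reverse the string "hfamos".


Input string: 'hfamos'
Operation: reverse character order
Original order: 'h' -> 'f' -> 'a' -> 'm' -> 'o' -> 's'
Reversed order: 's' -> 'o' -> 'm' -> 'a' -> 'f' -> 'h'
Result: somafh


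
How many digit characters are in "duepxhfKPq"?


Input string: 'duepxhfKPq'
Operation: count digit characters (0-9)
Scan: 'd', 'u', 'e', 'p', 'x', 'h', 'f', 'K', 'P', 'q'
Digits found: 0
Result: 0


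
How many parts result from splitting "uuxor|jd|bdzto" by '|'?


Input string: 'uuxor|jd|bdzto'
Delimiter: '|'
Split result: 'uuxor', 'jd', 'bdzto'
Number of parts: 3


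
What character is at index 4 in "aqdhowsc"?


Input string: 'aqdhowsc'
Operation: get character at index 4
Index mapping: s[0]='a', s[1]='q', s[2]='d', s[3]='h', s[4]='o'
Result: 'o'


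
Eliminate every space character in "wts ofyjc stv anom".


Input string: 'wts ofyjc stv anom'
Operation: remove all spaces
Words: 'wts', 'ofyjc', 'stv', 'anom'
Join without spaces: wtsofyjcstvanom


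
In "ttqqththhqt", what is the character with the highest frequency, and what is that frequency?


Input: 'ttqqththhqt'
Operation: tally each character
Counts: 'h':3, 'q':3, 't':5
Maximum: 't' appears 5 times


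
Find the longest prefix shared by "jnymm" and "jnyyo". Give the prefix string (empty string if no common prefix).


String 1: 'jnymm'
String 2: 'jnyyo'
Compare position by position:
pos 0: 'j' vs 'j' match
pos 1: 'n' vs 'n' match
pos 2: 'y' vs 'y' match
pos 3: 'm' vs 'y' differ -> stop
Longest common prefix: "jny" (length 3)


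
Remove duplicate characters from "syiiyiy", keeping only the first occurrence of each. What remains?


Input: 'syiiyiy'
Operation: keep first occurrence of each character
Scan: s[0]='s' new -> keep; s[1]='y' new -> keep; s[2]='i' new -> keep; s[3]='i' seen -> skip; s[4]='y' seen -> skip; s[5]='i' seen -> skip; s[6]='y' seen -> skip
Result: syi


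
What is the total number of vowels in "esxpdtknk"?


Input string: 'esxpdtknk'
Operation: count vowels (a, e, i, o, u)
Scan: s[0]='e' (vowel), s[1]='s', s[2]='x', s[3]='p', s[4]='d', s[5]='t', s[6]='k', s[7]='n', s[8]='k'
Vowels found: 1
Result: 1


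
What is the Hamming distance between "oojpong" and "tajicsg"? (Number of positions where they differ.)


String 1: 'oojpong'
String 2: 'tajicsg'
Compare each position: pos 0: 'o'!='t', pos 1: 'o'!='a', pos 2: 'j'=='j', pos 3: 'p'!='i', pos 4: 'o'!='c', pos 5: 'n'!='s', pos 6: 'g'=='g'
Differing positions: 5
Hamming distance: 5


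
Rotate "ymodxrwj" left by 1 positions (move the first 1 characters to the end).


Input: 'ymodxrwj', shift = 1
Operation: split at index 1 and swap parts
Front part s[0:1] = 'y'
Back part s[1:] = 'modxrwj'
Rotated = back + front = 'modxrwj' + 'y'
Result: modxrwjy


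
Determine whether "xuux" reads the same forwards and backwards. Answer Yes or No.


Input string: 'xuux'
Reversed: 'xuux'
Compare pairs: s[0]='x' vs s[3]='x' (match), s[1]='u' vs s[2]='u' (match)
Palindrome: Yes


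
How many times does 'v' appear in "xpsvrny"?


Input string: 'xpsvrny'
Target character: 'v'
Scan each position: s[3]='v'
Matches found at indices: 3
Total: 1


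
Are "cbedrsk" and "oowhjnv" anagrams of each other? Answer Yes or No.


String 1: 'cbedrsk' -> sorted: 'bcdekrs'
String 2: 'oowhjnv' -> sorted: 'hjnoovw'
Compare sorted forms: 'bcdekrs' != 'hjnoovw'
Anagram: No


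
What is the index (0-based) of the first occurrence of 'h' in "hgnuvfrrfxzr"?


Input string: 'hgnuvfrrfxzr'
Target: 'h'
Scanning left to right: s[0]='h'
First match at index: 0


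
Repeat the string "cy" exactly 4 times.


Input string: 'cy'
Operation: repeat 4 times
Concatenation: 'cy' + 'cy' + 'cy' + 'cy'
Result: cycycycy


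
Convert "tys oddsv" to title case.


Input string: 'tys oddsv'
Operation: capitalize first letter of each word
Word transformations: 'tys'->'Tys', 'oddsv'->'Oddsv'
Result: Tys Oddsv


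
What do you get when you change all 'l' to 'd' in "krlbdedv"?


Input string: 'krlbdedv'
Operation: replace 'l' with 'd'
Positions of 'l': 2
After replacement: krdbdedv


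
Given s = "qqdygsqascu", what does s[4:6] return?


Input string: 'qqdygsqascu'
Operation: slice [4:6]
Extract characters: s[4]='g', s[5]='s'
Result: gs


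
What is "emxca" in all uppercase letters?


Input string: 'emxca'
Operation: convert each letter to uppercase
Mapping: 'e'->'E', 'm'->'M', 'x'->'X', 'c'->'C', 'a'->'A'
Result: EMXCA


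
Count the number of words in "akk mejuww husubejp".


Input string: 'akk mejuww husubejp'
Operation: split by spaces
Words found: 'akk', 'mejuww', 'husubejp'
Word count: 3


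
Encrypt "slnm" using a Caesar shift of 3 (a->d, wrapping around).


Input: 'slnm', shift = 3
Operation: for each letter, (position + 3) mod 26
Mapping: 's'(18+3=21)->'v', 'l'(11+3=14)->'o', 'n'(13+3=16)->'q', 'm'(12+3=15)->'p'
Result: voqp


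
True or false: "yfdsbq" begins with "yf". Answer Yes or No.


Input string: 'yfdsbq'
Prefix to check: 'yf'
First 2 characters of input: 'yf'
Match: True
Result: Yes


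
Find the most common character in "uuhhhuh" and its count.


Input: 'uuhhhuh'
Operation: tally each character
Counts: 'h':4, 'u':3
Maximum: 'h' appears 4 times


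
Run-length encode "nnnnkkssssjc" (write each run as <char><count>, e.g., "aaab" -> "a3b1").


Input: 'nnnnkkssssjc'
Operation: identify consecutive runs
Runs: 'nnnn' -> n4, 'kk' -> k2, 'ssss' -> s4, 'j' -> j1, 'c' -> c1
Encoded: n4k2s4j1c1


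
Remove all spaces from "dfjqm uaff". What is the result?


Input string: 'dfjqm uaff'
Operation: remove all spaces
Words: 'dfjqm', 'uaff'
Join without spaces: dfjqmuaff


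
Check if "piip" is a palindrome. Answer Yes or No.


Input string: 'piip'
Reversed: 'piip'
Compare pairs: s[0]='p' vs s[3]='p' (match), s[1]='i' vs s[2]='i' (match)
Palindrome: Yes


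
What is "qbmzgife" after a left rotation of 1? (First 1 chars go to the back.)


Input: 'qbmzgife', shift = 1
Operation: split at index 1 and swap parts
Front part s[0:1] = 'q'
Back part s[1:] = 'bmzgife'
Rotated = back + front = 'bmzgife' + 'q'
Result: bmzgifeq


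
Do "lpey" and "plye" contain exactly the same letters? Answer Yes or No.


String 1: 'lpey' -> sorted: 'elpy'
String 2: 'plye' -> sorted: 'elpy'
Compare sorted forms: 'elpy' == 'elpy'
Anagram: Yes


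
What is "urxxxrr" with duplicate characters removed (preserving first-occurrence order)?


Input: 'urxxxrr'
Operation: keep first occurrence of each character
Scan: s[0]='u' new -> keep; s[1]='r' new -> keep; s[2]='x' new -> keep; s[3]='x' seen -> skip; s[4]='x' seen -> skip; s[5]='r' seen -> skip; s[6]='r' seen -> skip
Result: urx


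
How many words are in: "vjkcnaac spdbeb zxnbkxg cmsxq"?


Input string: 'vjkcnaac spdbeb zxnbkxg cmsxq'
Operation: split by spaces
Words found: 'vjkcnaac', 'spdbeb', 'zxnbkxg', 'cmsxq'
Word count: 4


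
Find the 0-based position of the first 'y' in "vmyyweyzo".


Input string: 'vmyyweyzo'
Target: 'y'
Scanning left to right: s[0]='v', s[1]='m', s[2]='y'
First match at index: 2


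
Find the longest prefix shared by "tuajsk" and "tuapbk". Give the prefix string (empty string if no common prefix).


String 1: 'tuajsk'
String 2: 'tuapbk'
Compare position by position:
pos 0: 't' vs 't' match
pos 1: 'u' vs 'u' match
pos 2: 'a' vs 'a' match
pos 3: 'j' vs 'p' differ -> stop
Longest common prefix: "tua" (length 3)


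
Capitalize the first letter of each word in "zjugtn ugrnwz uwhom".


Input string: 'zjugtn ugrnwz uwhom'
Operation: capitalize first letter of each word
Word transformations: 'zjugtn'->'Zjugtn', 'ugrnwz'->'Ugrnwz', 'uwhom'->'Uwhom'
Result: Zjugtn Ugrnwz Uwhom


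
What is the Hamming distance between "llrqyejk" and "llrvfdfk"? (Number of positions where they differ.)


String 1: 'llrqyejk'
String 2: 'llrvfdfk'
Compare each position: pos 0: 'l'=='l', pos 1: 'l'=='l', pos 2: 'r'=='r', pos 3: 'q'!='v', pos 4: 'y'!='f', pos 5: 'e'!='d', pos 6: 'j'!='f', pos 7: 'k'=='k'
Differing positions: 4
Hamming distance: 4


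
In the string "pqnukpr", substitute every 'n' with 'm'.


Input string: 'pqnukpr'
Operation: replace 'n' with 'm'
Positions of 'n': 2
After replacement: pqmukpr


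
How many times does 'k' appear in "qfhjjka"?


Input string: 'qfhjjka'
Target character: 'k'
Scan each position: s[5]='k'
Matches found at indices: 5
Total: 1


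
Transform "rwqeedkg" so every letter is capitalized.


Input string: 'rwqeedkg'
Operation: convert each letter to uppercase
Mapping: 'r'->'R', 'w'->'W', 'q'->'Q', 'e'->'E', 'e'->'E', 'd'->'D', 'k'->'K', 'g'->'G'
Result: RWQEEDKG


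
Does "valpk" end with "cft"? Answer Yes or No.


Input string: 'valpk'
Suffix to check: 'cft'
Last 3 characters of input: 'lpk'
Match: False
Result: No


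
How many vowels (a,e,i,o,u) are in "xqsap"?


Input string: 'xqsap'
Operation: count vowels (a, e, i, o, u)
Scan: s[0]='x', s[1]='q', s[2]='s', s[3]='a' (vowel), s[4]='p'
Vowels found: 1
Result: 1


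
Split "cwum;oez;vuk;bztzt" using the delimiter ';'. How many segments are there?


Input string: 'cwum;oez;vuk;bztzt'
Delimiter: ';'
Split result: 'cwum', 'oez', 'vuk', 'bztzt'
Number of parts: 4


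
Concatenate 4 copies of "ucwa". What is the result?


Input string: 'ucwa'
Operation: repeat 4 times
Concatenation: 'ucwa' + 'ucwa' + 'ucwa' + 'ucwa'
Result: ucwaucwaucwaucwa


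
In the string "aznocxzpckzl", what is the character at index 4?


Input string: 'aznocxzpckzl'
Operation: get character at index 4
Index mapping: s[0]='a', s[1]='z', s[2]='n', s[3]='o', s[4]='c'
Result: 'c'


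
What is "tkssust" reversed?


Input string: 'tkssust'
Operation: reverse character order
Original order: 't' -> 'k' -> 's' -> 's' -> 'u' -> 's' -> 't'
Reversed order: 't' -> 's' -> 'u' -> 's' -> 's' -> 'k' -> 't'
Result: tsusskt


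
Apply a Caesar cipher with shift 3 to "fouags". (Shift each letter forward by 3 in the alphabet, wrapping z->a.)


Input: 'fouags', shift = 3
Operation: for each letter, (position + 3) mod 26
Mapping: 'f'(5+3=8)->'i', 'o'(14+3=17)->'r', 'u'(20+3=23)->'x', 'a'(0+3=3)->'d', 'g'(6+3=9)->'j', 's'(18+3=21)->'v'
Result: irxdjv


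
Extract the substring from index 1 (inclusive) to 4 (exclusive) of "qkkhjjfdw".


Input string: 'qkkhjjfdw'
Operation: slice [1:4]
Extract characters: s[1]='k', s[2]='k', s[3]='h'
Result: kkh


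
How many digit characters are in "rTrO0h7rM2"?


Input string: 'rTrO0h7rM2'
Operation: count digit characters (0-9)
Scan: 'r', 'T', 'r', 'O', '0'(digit), 'h', '7'(digit), 'r', 'M', '2'(digit)
Digits found: 3
Result: 3


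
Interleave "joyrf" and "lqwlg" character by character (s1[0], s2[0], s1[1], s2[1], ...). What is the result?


String 1: 'joyrf'
String 2: 'lqwlg'
Operation: alternate characters
Pairs: 'j'+'l', 'o'+'q', 'y'+'w', 'r'+'l', 'f'+'g'
Result: jloqywrlfg


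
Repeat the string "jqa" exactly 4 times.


Input string: 'jqa'
Operation: repeat 4 times
Concatenation: 'jqa' + 'jqa' + 'jqa' + 'jqa'
Result: jqajqajqajqa


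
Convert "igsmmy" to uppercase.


Input string: 'igsmmy'
Operation: convert each letter to uppercase
Mapping: 'i'->'I', 'g'->'G', 's'->'S', 'm'->'M', 'm'->'M', 'y'->'Y'
Result: IGSMMY


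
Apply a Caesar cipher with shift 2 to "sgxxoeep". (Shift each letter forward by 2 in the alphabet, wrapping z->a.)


Input: 'sgxxoeep', shift = 2
Operation: for each letter, (position + 2) mod 26
Mapping: 's'(18+2=20)->'u', 'g'(6+2=8)->'i', 'x'(23+2=25)->'z', 'x'(23+2=25)->'z', 'o'(14+2=16)->'q', 'e'(4+2=6)->'g', 'e'(4+2=6)->'g', 'p'(15+2=17)->'r'
Result: uizzqggr


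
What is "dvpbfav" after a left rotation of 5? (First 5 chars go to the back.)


Input: 'dvpbfav', shift = 5
Operation: split at index 5 and swap parts
Front part s[0:5] = 'dvpbf'
Back part s[5:] = 'av'
Rotated = back + front = 'av' + 'dvpbf'
Result: avdvpbf


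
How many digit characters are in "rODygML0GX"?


Input string: 'rODygML0GX'
Operation: count digit characters (0-9)
Scan: 'r', 'O', 'D', 'y', 'g', 'M', 'L', '0'(digit), 'G', 'X'
Digits found: 1
Result: 1


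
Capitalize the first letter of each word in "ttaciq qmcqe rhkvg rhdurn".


Input string: 'ttaciq qmcqe rhkvg rhdurn'
Operation: capitalize first letter of each word
Word transformations: 'ttaciq'->'Ttaciq', 'qmcqe'->'Qmcqe', 'rhkvg'->'Rhkvg', 'rhdurn'->'Rhdurn'
Result: Ttaciq Qmcqe Rhkvg Rhdurn


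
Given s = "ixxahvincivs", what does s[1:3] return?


Input string: 'ixxahvincivs'
Operation: slice [1:3]
Extract characters: s[1]='x', s[2]='x'
Result: xx


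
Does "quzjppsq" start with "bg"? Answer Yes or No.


Input string: 'quzjppsq'
Prefix to check: 'bg'
First 2 characters of input: 'qu'
Match: False
Result: No


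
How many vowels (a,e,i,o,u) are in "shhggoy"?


Input string: 'shhggoy'
Operation: count vowels (a, e, i, o, u)
Scan: s[0]='s', s[1]='h', s[2]='h', s[3]='g', s[4]='g', s[5]='o' (vowel), s[6]='y'
Vowels found: 1
Result: 1


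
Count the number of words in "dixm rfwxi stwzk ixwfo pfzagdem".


Input string: 'dixm rfwxi stwzk ixwfo pfzagdem'
Operation: split by spaces
Words found: 'dixm', 'rfwxi', 'stwzk', 'ixwfo', 'pfzagdem'
Word count: 5


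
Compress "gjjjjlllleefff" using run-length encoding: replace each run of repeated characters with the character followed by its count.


Input: 'gjjjjlllleefff'
Operation: identify consecutive runs
Runs: 'g' -> g1, 'jjjj' -> j4, 'llll' -> l4, 'ee' -> e2, 'fff' -> f3
Encoded: g1j4l4e2f3


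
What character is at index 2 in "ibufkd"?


Input string: 'ibufkd'
Operation: get character at index 2
Index mapping: s[0]='i', s[1]='b', s[2]='u'
Result: 'u'


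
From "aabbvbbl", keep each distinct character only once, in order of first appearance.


Input: 'aabbvbbl'
Operation: keep first occurrence of each character
Scan: s[0]='a' new -> keep; s[1]='a' seen -> skip; s[2]='b' new -> keep; s[3]='b' seen -> skip; s[4]='v' new -> keep; s[5]='b' seen -> skip; s[6]='b' seen -> skip; s[7]='l' new -> keep
Result: abvl


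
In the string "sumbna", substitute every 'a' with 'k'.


Input string: 'sumbna'
Operation: replace 'a' with 'k'
Positions of 'a': 5
After replacement: sumbnk
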